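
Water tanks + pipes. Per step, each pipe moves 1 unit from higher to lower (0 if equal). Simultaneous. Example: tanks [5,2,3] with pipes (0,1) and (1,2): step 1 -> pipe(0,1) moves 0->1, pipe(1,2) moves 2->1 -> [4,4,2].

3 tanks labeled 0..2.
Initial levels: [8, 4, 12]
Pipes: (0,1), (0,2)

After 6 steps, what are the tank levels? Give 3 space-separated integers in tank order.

Answer: 8 8 8

Derivation:
Step 1: flows [0->1,2->0] -> levels [8 5 11]
Step 2: flows [0->1,2->0] -> levels [8 6 10]
Step 3: flows [0->1,2->0] -> levels [8 7 9]
Step 4: flows [0->1,2->0] -> levels [8 8 8]
Step 5: flows [0=1,0=2] -> levels [8 8 8]
  -> stable; steps 6..6 unchanged -> [8 8 8]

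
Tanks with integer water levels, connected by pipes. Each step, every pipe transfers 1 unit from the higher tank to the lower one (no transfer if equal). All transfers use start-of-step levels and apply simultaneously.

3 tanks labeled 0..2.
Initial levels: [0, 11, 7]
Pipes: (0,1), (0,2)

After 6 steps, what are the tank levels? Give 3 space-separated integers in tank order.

Answer: 6 6 6

Derivation:
Step 1: flows [1->0,2->0] -> levels [2 10 6]
Step 2: flows [1->0,2->0] -> levels [4 9 5]
Step 3: flows [1->0,2->0] -> levels [6 8 4]
Step 4: flows [1->0,0->2] -> levels [6 7 5]
Step 5: flows [1->0,0->2] -> levels [6 6 6]
Step 6: flows [0=1,0=2] -> levels [6 6 6]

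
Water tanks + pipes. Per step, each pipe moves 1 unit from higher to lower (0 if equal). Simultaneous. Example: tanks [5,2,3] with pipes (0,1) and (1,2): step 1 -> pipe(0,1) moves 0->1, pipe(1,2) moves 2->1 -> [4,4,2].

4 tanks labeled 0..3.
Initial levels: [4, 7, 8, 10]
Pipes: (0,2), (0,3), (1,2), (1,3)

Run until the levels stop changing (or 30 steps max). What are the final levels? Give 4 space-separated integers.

Step 1: flows [2->0,3->0,2->1,3->1] -> levels [6 9 6 8]
Step 2: flows [0=2,3->0,1->2,1->3] -> levels [7 7 7 8]
Step 3: flows [0=2,3->0,1=2,3->1] -> levels [8 8 7 6]
Step 4: flows [0->2,0->3,1->2,1->3] -> levels [6 6 9 8]
Step 5: flows [2->0,3->0,2->1,3->1] -> levels [8 8 7 6]
  -> period-2 cycle: step 5 state = step 3 state; never stabilizes
  -> state at step 30: (30-3) mod 2 = 1, same as step 4 -> [6 6 9 8]

Answer: 6 6 9 8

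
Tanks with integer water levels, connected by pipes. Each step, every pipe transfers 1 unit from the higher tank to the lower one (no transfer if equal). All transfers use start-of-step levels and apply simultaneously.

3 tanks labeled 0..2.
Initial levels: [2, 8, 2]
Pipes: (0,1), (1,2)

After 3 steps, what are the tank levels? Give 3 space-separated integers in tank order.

Step 1: flows [1->0,1->2] -> levels [3 6 3]
Step 2: flows [1->0,1->2] -> levels [4 4 4]
Step 3: flows [0=1,1=2] -> levels [4 4 4]

Answer: 4 4 4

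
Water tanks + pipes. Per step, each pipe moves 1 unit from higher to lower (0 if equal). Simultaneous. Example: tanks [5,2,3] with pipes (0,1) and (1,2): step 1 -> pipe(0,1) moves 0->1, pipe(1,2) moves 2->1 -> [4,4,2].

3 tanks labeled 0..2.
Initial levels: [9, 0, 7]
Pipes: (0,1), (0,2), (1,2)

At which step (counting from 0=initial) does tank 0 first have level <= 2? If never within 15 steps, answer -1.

Answer: -1

Derivation:
Step 1: flows [0->1,0->2,2->1] -> levels [7 2 7]
Step 2: flows [0->1,0=2,2->1] -> levels [6 4 6]
Step 3: flows [0->1,0=2,2->1] -> levels [5 6 5]
Step 4: flows [1->0,0=2,1->2] -> levels [6 4 6]
  -> period-2 cycle (repeats step 2); tank 0 never drops to <=2
Tank 0 never reaches <=2 within 15 steps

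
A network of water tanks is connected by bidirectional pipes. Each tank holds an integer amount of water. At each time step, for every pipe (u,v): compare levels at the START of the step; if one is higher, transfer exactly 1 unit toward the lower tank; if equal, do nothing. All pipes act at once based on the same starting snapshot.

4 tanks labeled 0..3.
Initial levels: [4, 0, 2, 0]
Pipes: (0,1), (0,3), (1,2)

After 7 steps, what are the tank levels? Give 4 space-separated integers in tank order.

Answer: 2 2 1 1

Derivation:
Step 1: flows [0->1,0->3,2->1] -> levels [2 2 1 1]
Step 2: flows [0=1,0->3,1->2] -> levels [1 1 2 2]
Step 3: flows [0=1,3->0,2->1] -> levels [2 2 1 1]
  -> period-2 cycle: step 3 state = step 1 state
  -> state at step 7: (7-1) mod 2 = 0, same as step 1 -> [2 2 1 1]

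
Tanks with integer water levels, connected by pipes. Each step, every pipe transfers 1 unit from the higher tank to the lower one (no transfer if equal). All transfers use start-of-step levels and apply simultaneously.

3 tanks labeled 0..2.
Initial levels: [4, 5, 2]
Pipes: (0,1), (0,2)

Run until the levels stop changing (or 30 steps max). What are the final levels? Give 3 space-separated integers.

Answer: 3 4 4

Derivation:
Step 1: flows [1->0,0->2] -> levels [4 4 3]
Step 2: flows [0=1,0->2] -> levels [3 4 4]
Step 3: flows [1->0,2->0] -> levels [5 3 3]
Step 4: flows [0->1,0->2] -> levels [3 4 4]
  -> period-2 cycle: step 4 state = step 2 state; never stabilizes
  -> state at step 30: (30-2) mod 2 = 0, same as step 2 -> [3 4 4]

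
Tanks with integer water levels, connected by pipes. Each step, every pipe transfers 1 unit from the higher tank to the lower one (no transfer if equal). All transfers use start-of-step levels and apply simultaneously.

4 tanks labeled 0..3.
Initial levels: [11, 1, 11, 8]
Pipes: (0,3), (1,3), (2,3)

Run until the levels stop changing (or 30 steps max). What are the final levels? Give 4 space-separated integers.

Answer: 9 7 9 6

Derivation:
Step 1: flows [0->3,3->1,2->3] -> levels [10 2 10 9]
Step 2: flows [0->3,3->1,2->3] -> levels [9 3 9 10]
Step 3: flows [3->0,3->1,3->2] -> levels [10 4 10 7]
Step 4: flows [0->3,3->1,2->3] -> levels [9 5 9 8]
Step 5: flows [0->3,3->1,2->3] -> levels [8 6 8 9]
Step 6: flows [3->0,3->1,3->2] -> levels [9 7 9 6]
Step 7: flows [0->3,1->3,2->3] -> levels [8 6 8 9]
  -> period-2 cycle: step 7 state = step 5 state; never stabilizes
  -> state at step 30: (30-5) mod 2 = 1, same as step 6 -> [9 7 9 6]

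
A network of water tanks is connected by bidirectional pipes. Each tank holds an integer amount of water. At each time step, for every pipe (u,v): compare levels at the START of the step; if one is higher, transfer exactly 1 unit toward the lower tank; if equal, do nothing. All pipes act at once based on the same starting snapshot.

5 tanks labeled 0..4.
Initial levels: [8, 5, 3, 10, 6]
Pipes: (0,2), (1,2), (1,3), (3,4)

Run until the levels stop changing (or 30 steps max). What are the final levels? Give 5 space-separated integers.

Answer: 7 7 5 6 7

Derivation:
Step 1: flows [0->2,1->2,3->1,3->4] -> levels [7 5 5 8 7]
Step 2: flows [0->2,1=2,3->1,3->4] -> levels [6 6 6 6 8]
Step 3: flows [0=2,1=2,1=3,4->3] -> levels [6 6 6 7 7]
Step 4: flows [0=2,1=2,3->1,3=4] -> levels [6 7 6 6 7]
Step 5: flows [0=2,1->2,1->3,4->3] -> levels [6 5 7 8 6]
Step 6: flows [2->0,2->1,3->1,3->4] -> levels [7 7 5 6 7]
Step 7: flows [0->2,1->2,1->3,4->3] -> levels [6 5 7 8 6]
  -> period-2 cycle: step 7 state = step 5 state; never stabilizes
  -> state at step 30: (30-5) mod 2 = 1, same as step 6 -> [7 7 5 6 7]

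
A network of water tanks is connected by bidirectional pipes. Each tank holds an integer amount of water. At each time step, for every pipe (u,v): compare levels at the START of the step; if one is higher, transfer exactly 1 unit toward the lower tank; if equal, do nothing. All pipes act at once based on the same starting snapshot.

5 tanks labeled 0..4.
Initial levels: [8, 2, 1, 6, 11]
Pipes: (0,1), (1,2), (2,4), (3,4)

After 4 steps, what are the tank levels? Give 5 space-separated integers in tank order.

Step 1: flows [0->1,1->2,4->2,4->3] -> levels [7 2 3 7 9]
Step 2: flows [0->1,2->1,4->2,4->3] -> levels [6 4 3 8 7]
Step 3: flows [0->1,1->2,4->2,3->4] -> levels [5 4 5 7 7]
Step 4: flows [0->1,2->1,4->2,3=4] -> levels [4 6 5 7 6]

Answer: 4 6 5 7 6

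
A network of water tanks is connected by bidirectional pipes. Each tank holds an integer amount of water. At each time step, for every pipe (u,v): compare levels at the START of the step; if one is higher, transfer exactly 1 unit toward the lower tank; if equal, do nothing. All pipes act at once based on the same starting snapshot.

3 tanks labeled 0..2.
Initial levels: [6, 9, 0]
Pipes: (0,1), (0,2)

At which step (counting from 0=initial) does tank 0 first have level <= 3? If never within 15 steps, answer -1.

Step 1: flows [1->0,0->2] -> levels [6 8 1]
Step 2: flows [1->0,0->2] -> levels [6 7 2]
Step 3: flows [1->0,0->2] -> levels [6 6 3]
Step 4: flows [0=1,0->2] -> levels [5 6 4]
Step 5: flows [1->0,0->2] -> levels [5 5 5]
Step 6: flows [0=1,0=2] -> levels [5 5 5]
  -> stable; tank 0 stays at 5 > 3
Tank 0 never reaches <=3 within 15 steps

Answer: -1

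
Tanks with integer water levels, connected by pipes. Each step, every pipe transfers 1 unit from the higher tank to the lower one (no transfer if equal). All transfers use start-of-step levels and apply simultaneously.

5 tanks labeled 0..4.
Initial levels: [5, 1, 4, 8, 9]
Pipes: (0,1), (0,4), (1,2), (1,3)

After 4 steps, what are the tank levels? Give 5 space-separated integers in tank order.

Step 1: flows [0->1,4->0,2->1,3->1] -> levels [5 4 3 7 8]
Step 2: flows [0->1,4->0,1->2,3->1] -> levels [5 5 4 6 7]
Step 3: flows [0=1,4->0,1->2,3->1] -> levels [6 5 5 5 6]
Step 4: flows [0->1,0=4,1=2,1=3] -> levels [5 6 5 5 6]

Answer: 5 6 5 5 6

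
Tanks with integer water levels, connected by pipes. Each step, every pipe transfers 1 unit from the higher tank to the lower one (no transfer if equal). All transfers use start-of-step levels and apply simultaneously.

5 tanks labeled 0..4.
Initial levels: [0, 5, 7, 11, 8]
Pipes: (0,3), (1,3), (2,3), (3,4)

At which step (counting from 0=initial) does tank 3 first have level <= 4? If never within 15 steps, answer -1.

Answer: 6

Derivation:
Step 1: flows [3->0,3->1,3->2,3->4] -> levels [1 6 8 7 9]
Step 2: flows [3->0,3->1,2->3,4->3] -> levels [2 7 7 7 8]
Step 3: flows [3->0,1=3,2=3,4->3] -> levels [3 7 7 7 7]
Step 4: flows [3->0,1=3,2=3,3=4] -> levels [4 7 7 6 7]
Step 5: flows [3->0,1->3,2->3,4->3] -> levels [5 6 6 8 6]
Step 6: flows [3->0,3->1,3->2,3->4] -> levels [6 7 7 4 7]
Tank 3 first reaches <=4 at step 6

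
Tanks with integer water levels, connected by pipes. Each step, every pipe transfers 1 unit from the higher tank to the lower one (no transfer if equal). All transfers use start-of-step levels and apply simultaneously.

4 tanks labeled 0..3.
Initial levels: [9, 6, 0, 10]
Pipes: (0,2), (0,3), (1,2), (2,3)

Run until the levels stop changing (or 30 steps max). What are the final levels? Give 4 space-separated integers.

Step 1: flows [0->2,3->0,1->2,3->2] -> levels [9 5 3 8]
Step 2: flows [0->2,0->3,1->2,3->2] -> levels [7 4 6 8]
Step 3: flows [0->2,3->0,2->1,3->2] -> levels [7 5 7 6]
Step 4: flows [0=2,0->3,2->1,2->3] -> levels [6 6 5 8]
Step 5: flows [0->2,3->0,1->2,3->2] -> levels [6 5 8 6]
Step 6: flows [2->0,0=3,2->1,2->3] -> levels [7 6 5 7]
Step 7: flows [0->2,0=3,1->2,3->2] -> levels [6 5 8 6]
  -> period-2 cycle: step 7 state = step 5 state; never stabilizes
  -> state at step 30: (30-5) mod 2 = 1, same as step 6 -> [7 6 5 7]

Answer: 7 6 5 7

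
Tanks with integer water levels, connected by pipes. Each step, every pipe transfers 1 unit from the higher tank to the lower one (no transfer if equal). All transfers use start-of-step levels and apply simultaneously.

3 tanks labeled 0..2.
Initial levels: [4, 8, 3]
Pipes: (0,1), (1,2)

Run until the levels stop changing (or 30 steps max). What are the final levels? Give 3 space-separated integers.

Answer: 6 4 5

Derivation:
Step 1: flows [1->0,1->2] -> levels [5 6 4]
Step 2: flows [1->0,1->2] -> levels [6 4 5]
Step 3: flows [0->1,2->1] -> levels [5 6 4]
  -> period-2 cycle: step 3 state = step 1 state; never stabilizes
  -> state at step 30: (30-1) mod 2 = 1, same as step 2 -> [6 4 5]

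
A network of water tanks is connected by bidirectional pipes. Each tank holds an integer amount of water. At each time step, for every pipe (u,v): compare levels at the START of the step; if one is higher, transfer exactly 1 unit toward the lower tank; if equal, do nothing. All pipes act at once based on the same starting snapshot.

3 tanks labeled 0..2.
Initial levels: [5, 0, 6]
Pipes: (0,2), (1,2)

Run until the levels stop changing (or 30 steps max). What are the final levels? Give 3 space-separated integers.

Answer: 4 4 3

Derivation:
Step 1: flows [2->0,2->1] -> levels [6 1 4]
Step 2: flows [0->2,2->1] -> levels [5 2 4]
Step 3: flows [0->2,2->1] -> levels [4 3 4]
Step 4: flows [0=2,2->1] -> levels [4 4 3]
Step 5: flows [0->2,1->2] -> levels [3 3 5]
Step 6: flows [2->0,2->1] -> levels [4 4 3]
  -> period-2 cycle: step 6 state = step 4 state; never stabilizes
  -> state at step 30: (30-4) mod 2 = 0, same as step 4 -> [4 4 3]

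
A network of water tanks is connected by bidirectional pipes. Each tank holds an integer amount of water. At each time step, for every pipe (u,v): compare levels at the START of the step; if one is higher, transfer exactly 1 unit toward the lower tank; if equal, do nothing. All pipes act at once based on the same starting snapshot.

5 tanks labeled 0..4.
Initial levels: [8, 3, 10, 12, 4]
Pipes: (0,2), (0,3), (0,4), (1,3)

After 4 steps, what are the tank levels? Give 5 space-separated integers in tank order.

Step 1: flows [2->0,3->0,0->4,3->1] -> levels [9 4 9 10 5]
Step 2: flows [0=2,3->0,0->4,3->1] -> levels [9 5 9 8 6]
Step 3: flows [0=2,0->3,0->4,3->1] -> levels [7 6 9 8 7]
Step 4: flows [2->0,3->0,0=4,3->1] -> levels [9 7 8 6 7]

Answer: 9 7 8 6 7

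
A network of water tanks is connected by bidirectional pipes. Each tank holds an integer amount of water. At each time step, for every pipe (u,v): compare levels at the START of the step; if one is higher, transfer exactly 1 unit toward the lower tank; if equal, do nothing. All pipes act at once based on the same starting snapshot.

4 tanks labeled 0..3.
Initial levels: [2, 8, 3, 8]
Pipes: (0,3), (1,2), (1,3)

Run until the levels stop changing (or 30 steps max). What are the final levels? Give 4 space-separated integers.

Answer: 6 6 5 4

Derivation:
Step 1: flows [3->0,1->2,1=3] -> levels [3 7 4 7]
Step 2: flows [3->0,1->2,1=3] -> levels [4 6 5 6]
Step 3: flows [3->0,1->2,1=3] -> levels [5 5 6 5]
Step 4: flows [0=3,2->1,1=3] -> levels [5 6 5 5]
Step 5: flows [0=3,1->2,1->3] -> levels [5 4 6 6]
Step 6: flows [3->0,2->1,3->1] -> levels [6 6 5 4]
Step 7: flows [0->3,1->2,1->3] -> levels [5 4 6 6]
  -> period-2 cycle: step 7 state = step 5 state; never stabilizes
  -> state at step 30: (30-5) mod 2 = 1, same as step 6 -> [6 6 5 4]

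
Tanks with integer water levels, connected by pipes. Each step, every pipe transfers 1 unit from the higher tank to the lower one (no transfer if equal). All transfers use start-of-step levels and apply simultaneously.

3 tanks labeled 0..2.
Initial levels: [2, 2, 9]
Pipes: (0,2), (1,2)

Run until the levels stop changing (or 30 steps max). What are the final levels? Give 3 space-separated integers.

Answer: 4 4 5

Derivation:
Step 1: flows [2->0,2->1] -> levels [3 3 7]
Step 2: flows [2->0,2->1] -> levels [4 4 5]
Step 3: flows [2->0,2->1] -> levels [5 5 3]
Step 4: flows [0->2,1->2] -> levels [4 4 5]
  -> period-2 cycle: step 4 state = step 2 state; never stabilizes
  -> state at step 30: (30-2) mod 2 = 0, same as step 2 -> [4 4 5]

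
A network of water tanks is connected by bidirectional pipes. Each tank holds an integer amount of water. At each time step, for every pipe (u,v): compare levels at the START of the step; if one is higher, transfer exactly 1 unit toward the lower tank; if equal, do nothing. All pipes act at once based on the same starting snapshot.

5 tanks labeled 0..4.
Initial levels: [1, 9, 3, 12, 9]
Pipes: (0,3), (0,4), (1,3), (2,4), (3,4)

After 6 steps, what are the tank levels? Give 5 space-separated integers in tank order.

Step 1: flows [3->0,4->0,3->1,4->2,3->4] -> levels [3 10 4 9 8]
Step 2: flows [3->0,4->0,1->3,4->2,3->4] -> levels [5 9 5 8 7]
Step 3: flows [3->0,4->0,1->3,4->2,3->4] -> levels [7 8 6 7 6]
Step 4: flows [0=3,0->4,1->3,2=4,3->4] -> levels [6 7 6 7 8]
Step 5: flows [3->0,4->0,1=3,4->2,4->3] -> levels [8 7 7 7 5]
Step 6: flows [0->3,0->4,1=3,2->4,3->4] -> levels [6 7 6 7 8]

Answer: 6 7 6 7 8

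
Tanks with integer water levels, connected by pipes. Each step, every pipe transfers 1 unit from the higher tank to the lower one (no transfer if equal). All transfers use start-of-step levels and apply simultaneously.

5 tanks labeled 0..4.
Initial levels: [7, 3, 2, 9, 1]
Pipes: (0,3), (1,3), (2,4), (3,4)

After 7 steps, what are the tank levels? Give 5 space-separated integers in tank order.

Step 1: flows [3->0,3->1,2->4,3->4] -> levels [8 4 1 6 3]
Step 2: flows [0->3,3->1,4->2,3->4] -> levels [7 5 2 5 3]
Step 3: flows [0->3,1=3,4->2,3->4] -> levels [6 5 3 5 3]
Step 4: flows [0->3,1=3,2=4,3->4] -> levels [5 5 3 5 4]
Step 5: flows [0=3,1=3,4->2,3->4] -> levels [5 5 4 4 4]
Step 6: flows [0->3,1->3,2=4,3=4] -> levels [4 4 4 6 4]
Step 7: flows [3->0,3->1,2=4,3->4] -> levels [5 5 4 3 5]

Answer: 5 5 4 3 5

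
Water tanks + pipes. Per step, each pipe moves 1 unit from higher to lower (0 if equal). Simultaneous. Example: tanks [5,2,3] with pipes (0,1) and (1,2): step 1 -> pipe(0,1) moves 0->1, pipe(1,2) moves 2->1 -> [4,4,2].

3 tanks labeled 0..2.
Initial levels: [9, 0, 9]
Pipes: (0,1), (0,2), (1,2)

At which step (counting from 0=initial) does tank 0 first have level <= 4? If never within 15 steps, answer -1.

Step 1: flows [0->1,0=2,2->1] -> levels [8 2 8]
Step 2: flows [0->1,0=2,2->1] -> levels [7 4 7]
Step 3: flows [0->1,0=2,2->1] -> levels [6 6 6]
Step 4: flows [0=1,0=2,1=2] -> levels [6 6 6]
  -> stable; tank 0 stays at 6 > 4
Tank 0 never reaches <=4 within 15 steps

Answer: -1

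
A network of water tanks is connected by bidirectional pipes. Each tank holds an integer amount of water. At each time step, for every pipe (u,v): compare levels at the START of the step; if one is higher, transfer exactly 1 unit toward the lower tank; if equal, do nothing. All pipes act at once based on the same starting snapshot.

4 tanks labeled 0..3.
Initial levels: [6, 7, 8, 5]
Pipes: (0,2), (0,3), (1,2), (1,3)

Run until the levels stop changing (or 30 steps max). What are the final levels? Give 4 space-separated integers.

Step 1: flows [2->0,0->3,2->1,1->3] -> levels [6 7 6 7]
Step 2: flows [0=2,3->0,1->2,1=3] -> levels [7 6 7 6]
Step 3: flows [0=2,0->3,2->1,1=3] -> levels [6 7 6 7]
  -> period-2 cycle: step 3 state = step 1 state; never stabilizes
  -> state at step 30: (30-1) mod 2 = 1, same as step 2 -> [7 6 7 6]

Answer: 7 6 7 6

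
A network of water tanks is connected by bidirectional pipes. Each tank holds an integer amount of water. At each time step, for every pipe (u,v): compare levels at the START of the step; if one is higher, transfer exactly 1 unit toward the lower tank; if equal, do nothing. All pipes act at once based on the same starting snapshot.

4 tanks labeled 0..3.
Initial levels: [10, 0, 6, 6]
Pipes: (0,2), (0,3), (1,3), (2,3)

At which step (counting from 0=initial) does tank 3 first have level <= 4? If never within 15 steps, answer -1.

Answer: 7

Derivation:
Step 1: flows [0->2,0->3,3->1,2=3] -> levels [8 1 7 6]
Step 2: flows [0->2,0->3,3->1,2->3] -> levels [6 2 7 7]
Step 3: flows [2->0,3->0,3->1,2=3] -> levels [8 3 6 5]
Step 4: flows [0->2,0->3,3->1,2->3] -> levels [6 4 6 6]
Step 5: flows [0=2,0=3,3->1,2=3] -> levels [6 5 6 5]
Step 6: flows [0=2,0->3,1=3,2->3] -> levels [5 5 5 7]
Step 7: flows [0=2,3->0,3->1,3->2] -> levels [6 6 6 4]
Tank 3 first reaches <=4 at step 7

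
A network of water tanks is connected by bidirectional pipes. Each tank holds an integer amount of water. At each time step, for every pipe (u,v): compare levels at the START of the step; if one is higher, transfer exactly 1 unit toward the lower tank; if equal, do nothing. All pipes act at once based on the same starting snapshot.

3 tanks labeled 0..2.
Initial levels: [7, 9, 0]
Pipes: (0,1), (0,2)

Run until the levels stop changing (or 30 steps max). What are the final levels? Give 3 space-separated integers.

Step 1: flows [1->0,0->2] -> levels [7 8 1]
Step 2: flows [1->0,0->2] -> levels [7 7 2]
Step 3: flows [0=1,0->2] -> levels [6 7 3]
Step 4: flows [1->0,0->2] -> levels [6 6 4]
Step 5: flows [0=1,0->2] -> levels [5 6 5]
Step 6: flows [1->0,0=2] -> levels [6 5 5]
Step 7: flows [0->1,0->2] -> levels [4 6 6]
Step 8: flows [1->0,2->0] -> levels [6 5 5]
  -> period-2 cycle: step 8 state = step 6 state; never stabilizes
  -> state at step 30: (30-6) mod 2 = 0, same as step 6 -> [6 5 5]

Answer: 6 5 5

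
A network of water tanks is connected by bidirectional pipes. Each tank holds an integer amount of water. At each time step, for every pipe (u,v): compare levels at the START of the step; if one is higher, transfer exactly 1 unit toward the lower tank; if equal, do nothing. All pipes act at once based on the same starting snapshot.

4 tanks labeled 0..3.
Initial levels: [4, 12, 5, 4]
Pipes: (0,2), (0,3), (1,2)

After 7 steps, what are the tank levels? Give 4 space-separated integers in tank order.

Answer: 6 6 7 6

Derivation:
Step 1: flows [2->0,0=3,1->2] -> levels [5 11 5 4]
Step 2: flows [0=2,0->3,1->2] -> levels [4 10 6 5]
Step 3: flows [2->0,3->0,1->2] -> levels [6 9 6 4]
Step 4: flows [0=2,0->3,1->2] -> levels [5 8 7 5]
Step 5: flows [2->0,0=3,1->2] -> levels [6 7 7 5]
Step 6: flows [2->0,0->3,1=2] -> levels [6 7 6 6]
Step 7: flows [0=2,0=3,1->2] -> levels [6 6 7 6]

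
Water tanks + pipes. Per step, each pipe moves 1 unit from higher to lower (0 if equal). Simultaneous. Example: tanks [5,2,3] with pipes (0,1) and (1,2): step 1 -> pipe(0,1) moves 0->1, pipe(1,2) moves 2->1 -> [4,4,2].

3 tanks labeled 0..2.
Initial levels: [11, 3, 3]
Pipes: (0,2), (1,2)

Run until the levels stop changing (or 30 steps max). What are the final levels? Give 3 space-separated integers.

Answer: 6 6 5

Derivation:
Step 1: flows [0->2,1=2] -> levels [10 3 4]
Step 2: flows [0->2,2->1] -> levels [9 4 4]
Step 3: flows [0->2,1=2] -> levels [8 4 5]
Step 4: flows [0->2,2->1] -> levels [7 5 5]
Step 5: flows [0->2,1=2] -> levels [6 5 6]
Step 6: flows [0=2,2->1] -> levels [6 6 5]
Step 7: flows [0->2,1->2] -> levels [5 5 7]
Step 8: flows [2->0,2->1] -> levels [6 6 5]
  -> period-2 cycle: step 8 state = step 6 state; never stabilizes
  -> state at step 30: (30-6) mod 2 = 0, same as step 6 -> [6 6 5]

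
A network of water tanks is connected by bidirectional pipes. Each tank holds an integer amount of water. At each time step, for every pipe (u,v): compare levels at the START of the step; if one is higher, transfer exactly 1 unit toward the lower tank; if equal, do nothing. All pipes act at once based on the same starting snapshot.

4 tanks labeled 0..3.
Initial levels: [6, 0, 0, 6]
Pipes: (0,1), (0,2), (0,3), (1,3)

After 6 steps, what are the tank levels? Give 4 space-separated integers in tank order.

Step 1: flows [0->1,0->2,0=3,3->1] -> levels [4 2 1 5]
Step 2: flows [0->1,0->2,3->0,3->1] -> levels [3 4 2 3]
Step 3: flows [1->0,0->2,0=3,1->3] -> levels [3 2 3 4]
Step 4: flows [0->1,0=2,3->0,3->1] -> levels [3 4 3 2]
Step 5: flows [1->0,0=2,0->3,1->3] -> levels [3 2 3 4]
  -> period-2 cycle: step 5 state = step 3 state
  -> state at step 6: (6-3) mod 2 = 1, same as step 4 -> [3 4 3 2]

Answer: 3 4 3 2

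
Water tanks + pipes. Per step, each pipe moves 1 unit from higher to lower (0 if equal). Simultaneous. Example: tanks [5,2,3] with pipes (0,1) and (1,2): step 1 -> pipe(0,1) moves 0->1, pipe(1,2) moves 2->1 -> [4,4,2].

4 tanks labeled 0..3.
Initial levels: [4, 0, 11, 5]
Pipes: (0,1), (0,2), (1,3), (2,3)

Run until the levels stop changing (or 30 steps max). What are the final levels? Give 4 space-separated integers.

Answer: 5 5 5 5

Derivation:
Step 1: flows [0->1,2->0,3->1,2->3] -> levels [4 2 9 5]
Step 2: flows [0->1,2->0,3->1,2->3] -> levels [4 4 7 5]
Step 3: flows [0=1,2->0,3->1,2->3] -> levels [5 5 5 5]
Step 4: flows [0=1,0=2,1=3,2=3] -> levels [5 5 5 5]
  -> stable (no change)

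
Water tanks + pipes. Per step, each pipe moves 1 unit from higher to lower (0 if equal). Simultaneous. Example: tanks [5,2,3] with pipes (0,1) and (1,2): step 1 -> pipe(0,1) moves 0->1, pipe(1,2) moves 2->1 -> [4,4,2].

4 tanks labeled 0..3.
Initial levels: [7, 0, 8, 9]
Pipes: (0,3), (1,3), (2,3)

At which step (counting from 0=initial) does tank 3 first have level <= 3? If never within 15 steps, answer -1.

Step 1: flows [3->0,3->1,3->2] -> levels [8 1 9 6]
Step 2: flows [0->3,3->1,2->3] -> levels [7 2 8 7]
Step 3: flows [0=3,3->1,2->3] -> levels [7 3 7 7]
Step 4: flows [0=3,3->1,2=3] -> levels [7 4 7 6]
Step 5: flows [0->3,3->1,2->3] -> levels [6 5 6 7]
Step 6: flows [3->0,3->1,3->2] -> levels [7 6 7 4]
Step 7: flows [0->3,1->3,2->3] -> levels [6 5 6 7]
  -> period-2 cycle (repeats step 5); tank 3 never drops to <=3
Tank 3 never reaches <=3 within 15 steps

Answer: -1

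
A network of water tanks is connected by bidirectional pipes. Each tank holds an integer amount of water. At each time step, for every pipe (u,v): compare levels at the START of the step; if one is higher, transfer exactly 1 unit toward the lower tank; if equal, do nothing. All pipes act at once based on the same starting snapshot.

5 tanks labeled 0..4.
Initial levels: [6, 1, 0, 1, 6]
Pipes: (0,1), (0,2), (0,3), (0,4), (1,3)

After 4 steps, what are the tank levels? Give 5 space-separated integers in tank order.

Answer: 1 3 2 3 5

Derivation:
Step 1: flows [0->1,0->2,0->3,0=4,1=3] -> levels [3 2 1 2 6]
Step 2: flows [0->1,0->2,0->3,4->0,1=3] -> levels [1 3 2 3 5]
Step 3: flows [1->0,2->0,3->0,4->0,1=3] -> levels [5 2 1 2 4]
Step 4: flows [0->1,0->2,0->3,0->4,1=3] -> levels [1 3 2 3 5]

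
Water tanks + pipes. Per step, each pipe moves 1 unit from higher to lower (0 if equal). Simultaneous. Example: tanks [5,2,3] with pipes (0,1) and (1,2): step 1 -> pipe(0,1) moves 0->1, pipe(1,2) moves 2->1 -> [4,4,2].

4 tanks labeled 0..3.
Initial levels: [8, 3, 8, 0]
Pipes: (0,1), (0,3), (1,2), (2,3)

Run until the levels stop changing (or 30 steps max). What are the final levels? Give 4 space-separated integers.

Step 1: flows [0->1,0->3,2->1,2->3] -> levels [6 5 6 2]
Step 2: flows [0->1,0->3,2->1,2->3] -> levels [4 7 4 4]
Step 3: flows [1->0,0=3,1->2,2=3] -> levels [5 5 5 4]
Step 4: flows [0=1,0->3,1=2,2->3] -> levels [4 5 4 6]
Step 5: flows [1->0,3->0,1->2,3->2] -> levels [6 3 6 4]
Step 6: flows [0->1,0->3,2->1,2->3] -> levels [4 5 4 6]
  -> period-2 cycle: step 6 state = step 4 state; never stabilizes
  -> state at step 30: (30-4) mod 2 = 0, same as step 4 -> [4 5 4 6]

Answer: 4 5 4 6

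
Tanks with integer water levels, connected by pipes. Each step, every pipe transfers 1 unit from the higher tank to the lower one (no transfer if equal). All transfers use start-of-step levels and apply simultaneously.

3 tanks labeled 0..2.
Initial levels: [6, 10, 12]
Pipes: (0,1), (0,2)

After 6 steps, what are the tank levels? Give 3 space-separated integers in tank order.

Answer: 10 9 9

Derivation:
Step 1: flows [1->0,2->0] -> levels [8 9 11]
Step 2: flows [1->0,2->0] -> levels [10 8 10]
Step 3: flows [0->1,0=2] -> levels [9 9 10]
Step 4: flows [0=1,2->0] -> levels [10 9 9]
Step 5: flows [0->1,0->2] -> levels [8 10 10]
Step 6: flows [1->0,2->0] -> levels [10 9 9]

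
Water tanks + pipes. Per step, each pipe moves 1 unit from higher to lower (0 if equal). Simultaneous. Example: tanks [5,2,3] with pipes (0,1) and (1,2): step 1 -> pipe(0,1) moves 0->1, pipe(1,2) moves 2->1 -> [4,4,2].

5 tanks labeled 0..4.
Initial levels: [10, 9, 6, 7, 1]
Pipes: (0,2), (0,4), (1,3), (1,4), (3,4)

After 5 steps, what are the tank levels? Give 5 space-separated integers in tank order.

Answer: 8 7 7 7 4

Derivation:
Step 1: flows [0->2,0->4,1->3,1->4,3->4] -> levels [8 7 7 7 4]
Step 2: flows [0->2,0->4,1=3,1->4,3->4] -> levels [6 6 8 6 7]
Step 3: flows [2->0,4->0,1=3,4->1,4->3] -> levels [8 7 7 7 4]
  -> period-2 cycle: step 3 state = step 1 state
  -> state at step 5: (5-1) mod 2 = 0, same as step 1 -> [8 7 7 7 4]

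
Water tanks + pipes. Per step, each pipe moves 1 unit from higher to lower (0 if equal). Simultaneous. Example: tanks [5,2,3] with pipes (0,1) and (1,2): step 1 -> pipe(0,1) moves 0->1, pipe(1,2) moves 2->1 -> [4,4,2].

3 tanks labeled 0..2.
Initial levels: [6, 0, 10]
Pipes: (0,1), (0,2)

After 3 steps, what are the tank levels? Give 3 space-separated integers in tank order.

Step 1: flows [0->1,2->0] -> levels [6 1 9]
Step 2: flows [0->1,2->0] -> levels [6 2 8]
Step 3: flows [0->1,2->0] -> levels [6 3 7]

Answer: 6 3 7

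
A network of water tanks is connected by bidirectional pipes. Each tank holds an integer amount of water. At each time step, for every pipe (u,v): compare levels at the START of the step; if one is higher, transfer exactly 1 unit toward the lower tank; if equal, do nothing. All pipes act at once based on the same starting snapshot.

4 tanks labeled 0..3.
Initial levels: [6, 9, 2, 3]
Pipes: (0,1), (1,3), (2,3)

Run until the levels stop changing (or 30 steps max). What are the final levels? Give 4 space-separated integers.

Answer: 6 4 4 6

Derivation:
Step 1: flows [1->0,1->3,3->2] -> levels [7 7 3 3]
Step 2: flows [0=1,1->3,2=3] -> levels [7 6 3 4]
Step 3: flows [0->1,1->3,3->2] -> levels [6 6 4 4]
Step 4: flows [0=1,1->3,2=3] -> levels [6 5 4 5]
Step 5: flows [0->1,1=3,3->2] -> levels [5 6 5 4]
Step 6: flows [1->0,1->3,2->3] -> levels [6 4 4 6]
Step 7: flows [0->1,3->1,3->2] -> levels [5 6 5 4]
  -> period-2 cycle: step 7 state = step 5 state; never stabilizes
  -> state at step 30: (30-5) mod 2 = 1, same as step 6 -> [6 4 4 6]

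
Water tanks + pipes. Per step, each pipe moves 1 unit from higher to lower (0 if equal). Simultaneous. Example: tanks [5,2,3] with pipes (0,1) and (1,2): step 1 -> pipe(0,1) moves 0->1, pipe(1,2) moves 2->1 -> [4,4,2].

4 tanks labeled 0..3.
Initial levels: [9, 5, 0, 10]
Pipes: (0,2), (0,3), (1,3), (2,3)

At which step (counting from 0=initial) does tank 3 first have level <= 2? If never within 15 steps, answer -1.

Step 1: flows [0->2,3->0,3->1,3->2] -> levels [9 6 2 7]
Step 2: flows [0->2,0->3,3->1,3->2] -> levels [7 7 4 6]
Step 3: flows [0->2,0->3,1->3,3->2] -> levels [5 6 6 7]
Step 4: flows [2->0,3->0,3->1,3->2] -> levels [7 7 6 4]
Step 5: flows [0->2,0->3,1->3,2->3] -> levels [5 6 6 7]
  -> period-2 cycle (repeats step 3); tank 3 never drops to <=2
Tank 3 never reaches <=2 within 15 steps

Answer: -1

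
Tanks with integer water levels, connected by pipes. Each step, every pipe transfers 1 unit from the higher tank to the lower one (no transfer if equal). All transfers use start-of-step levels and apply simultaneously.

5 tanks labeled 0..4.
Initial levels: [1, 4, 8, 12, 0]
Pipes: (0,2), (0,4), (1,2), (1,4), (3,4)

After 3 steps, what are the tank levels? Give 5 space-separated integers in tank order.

Answer: 5 4 3 9 4

Derivation:
Step 1: flows [2->0,0->4,2->1,1->4,3->4] -> levels [1 4 6 11 3]
Step 2: flows [2->0,4->0,2->1,1->4,3->4] -> levels [3 4 4 10 4]
Step 3: flows [2->0,4->0,1=2,1=4,3->4] -> levels [5 4 3 9 4]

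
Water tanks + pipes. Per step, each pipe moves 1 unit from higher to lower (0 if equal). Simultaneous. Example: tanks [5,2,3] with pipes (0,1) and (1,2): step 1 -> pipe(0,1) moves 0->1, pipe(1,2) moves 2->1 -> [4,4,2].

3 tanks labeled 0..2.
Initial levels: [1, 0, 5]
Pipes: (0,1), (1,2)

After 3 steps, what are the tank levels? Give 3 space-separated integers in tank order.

Answer: 2 2 2

Derivation:
Step 1: flows [0->1,2->1] -> levels [0 2 4]
Step 2: flows [1->0,2->1] -> levels [1 2 3]
Step 3: flows [1->0,2->1] -> levels [2 2 2]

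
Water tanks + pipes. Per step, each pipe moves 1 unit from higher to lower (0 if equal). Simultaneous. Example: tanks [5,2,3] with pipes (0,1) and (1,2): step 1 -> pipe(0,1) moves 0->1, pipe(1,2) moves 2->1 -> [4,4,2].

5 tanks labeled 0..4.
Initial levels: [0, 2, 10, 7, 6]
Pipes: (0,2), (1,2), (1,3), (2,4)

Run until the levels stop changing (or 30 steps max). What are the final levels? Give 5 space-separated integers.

Answer: 5 6 3 5 6

Derivation:
Step 1: flows [2->0,2->1,3->1,2->4] -> levels [1 4 7 6 7]
Step 2: flows [2->0,2->1,3->1,2=4] -> levels [2 6 5 5 7]
Step 3: flows [2->0,1->2,1->3,4->2] -> levels [3 4 6 6 6]
Step 4: flows [2->0,2->1,3->1,2=4] -> levels [4 6 4 5 6]
Step 5: flows [0=2,1->2,1->3,4->2] -> levels [4 4 6 6 5]
Step 6: flows [2->0,2->1,3->1,2->4] -> levels [5 6 3 5 6]
Step 7: flows [0->2,1->2,1->3,4->2] -> levels [4 4 6 6 5]
  -> period-2 cycle: step 7 state = step 5 state; never stabilizes
  -> state at step 30: (30-5) mod 2 = 1, same as step 6 -> [5 6 3 5 6]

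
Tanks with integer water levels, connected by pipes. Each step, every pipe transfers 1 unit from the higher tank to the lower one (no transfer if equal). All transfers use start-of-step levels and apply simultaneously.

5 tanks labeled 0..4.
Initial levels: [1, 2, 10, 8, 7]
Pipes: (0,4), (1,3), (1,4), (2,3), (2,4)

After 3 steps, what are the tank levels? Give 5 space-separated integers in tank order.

Answer: 4 6 6 6 6

Derivation:
Step 1: flows [4->0,3->1,4->1,2->3,2->4] -> levels [2 4 8 8 6]
Step 2: flows [4->0,3->1,4->1,2=3,2->4] -> levels [3 6 7 7 5]
Step 3: flows [4->0,3->1,1->4,2=3,2->4] -> levels [4 6 6 6 6]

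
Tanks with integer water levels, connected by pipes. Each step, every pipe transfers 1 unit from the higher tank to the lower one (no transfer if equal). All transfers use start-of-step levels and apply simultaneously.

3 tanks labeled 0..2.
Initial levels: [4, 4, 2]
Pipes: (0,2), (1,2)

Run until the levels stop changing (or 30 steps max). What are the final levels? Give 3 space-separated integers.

Step 1: flows [0->2,1->2] -> levels [3 3 4]
Step 2: flows [2->0,2->1] -> levels [4 4 2]
  -> period-2 cycle: step 2 state = step 0 state; never stabilizes
  -> state at step 30: (30-0) mod 2 = 0, same as step 0 -> [4 4 2]

Answer: 4 4 2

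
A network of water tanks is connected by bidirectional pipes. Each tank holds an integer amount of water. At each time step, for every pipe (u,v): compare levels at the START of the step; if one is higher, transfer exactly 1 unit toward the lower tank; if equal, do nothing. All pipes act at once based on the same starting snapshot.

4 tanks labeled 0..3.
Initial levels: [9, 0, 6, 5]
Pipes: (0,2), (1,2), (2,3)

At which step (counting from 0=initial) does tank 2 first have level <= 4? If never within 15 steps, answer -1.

Step 1: flows [0->2,2->1,2->3] -> levels [8 1 5 6]
Step 2: flows [0->2,2->1,3->2] -> levels [7 2 6 5]
Step 3: flows [0->2,2->1,2->3] -> levels [6 3 5 6]
Step 4: flows [0->2,2->1,3->2] -> levels [5 4 6 5]
Step 5: flows [2->0,2->1,2->3] -> levels [6 5 3 6]
Tank 2 first reaches <=4 at step 5

Answer: 5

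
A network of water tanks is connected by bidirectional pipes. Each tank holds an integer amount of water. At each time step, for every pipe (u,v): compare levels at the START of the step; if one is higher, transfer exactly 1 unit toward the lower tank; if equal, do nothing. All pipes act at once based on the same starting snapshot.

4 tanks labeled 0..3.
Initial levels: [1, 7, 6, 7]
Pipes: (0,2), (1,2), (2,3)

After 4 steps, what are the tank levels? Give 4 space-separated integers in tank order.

Step 1: flows [2->0,1->2,3->2] -> levels [2 6 7 6]
Step 2: flows [2->0,2->1,2->3] -> levels [3 7 4 7]
Step 3: flows [2->0,1->2,3->2] -> levels [4 6 5 6]
Step 4: flows [2->0,1->2,3->2] -> levels [5 5 6 5]

Answer: 5 5 6 5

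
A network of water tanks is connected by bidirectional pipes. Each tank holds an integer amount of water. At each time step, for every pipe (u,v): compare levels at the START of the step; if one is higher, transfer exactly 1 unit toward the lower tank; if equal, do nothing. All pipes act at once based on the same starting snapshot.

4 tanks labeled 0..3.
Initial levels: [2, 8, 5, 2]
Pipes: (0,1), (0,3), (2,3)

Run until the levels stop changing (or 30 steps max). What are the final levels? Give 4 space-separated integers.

Step 1: flows [1->0,0=3,2->3] -> levels [3 7 4 3]
Step 2: flows [1->0,0=3,2->3] -> levels [4 6 3 4]
Step 3: flows [1->0,0=3,3->2] -> levels [5 5 4 3]
Step 4: flows [0=1,0->3,2->3] -> levels [4 5 3 5]
Step 5: flows [1->0,3->0,3->2] -> levels [6 4 4 3]
Step 6: flows [0->1,0->3,2->3] -> levels [4 5 3 5]
  -> period-2 cycle: step 6 state = step 4 state; never stabilizes
  -> state at step 30: (30-4) mod 2 = 0, same as step 4 -> [4 5 3 5]

Answer: 4 5 3 5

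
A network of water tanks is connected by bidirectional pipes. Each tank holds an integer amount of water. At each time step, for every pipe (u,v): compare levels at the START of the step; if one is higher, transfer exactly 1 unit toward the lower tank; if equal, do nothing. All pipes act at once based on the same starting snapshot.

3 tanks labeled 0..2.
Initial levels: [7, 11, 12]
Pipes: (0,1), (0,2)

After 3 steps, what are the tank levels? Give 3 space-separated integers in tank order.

Step 1: flows [1->0,2->0] -> levels [9 10 11]
Step 2: flows [1->0,2->0] -> levels [11 9 10]
Step 3: flows [0->1,0->2] -> levels [9 10 11]

Answer: 9 10 11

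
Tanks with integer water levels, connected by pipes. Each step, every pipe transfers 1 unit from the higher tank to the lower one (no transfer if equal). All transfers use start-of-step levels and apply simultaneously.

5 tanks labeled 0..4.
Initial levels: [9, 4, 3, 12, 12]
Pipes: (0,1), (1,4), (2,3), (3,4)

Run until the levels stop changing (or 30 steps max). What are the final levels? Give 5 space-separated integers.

Step 1: flows [0->1,4->1,3->2,3=4] -> levels [8 6 4 11 11]
Step 2: flows [0->1,4->1,3->2,3=4] -> levels [7 8 5 10 10]
Step 3: flows [1->0,4->1,3->2,3=4] -> levels [8 8 6 9 9]
Step 4: flows [0=1,4->1,3->2,3=4] -> levels [8 9 7 8 8]
Step 5: flows [1->0,1->4,3->2,3=4] -> levels [9 7 8 7 9]
Step 6: flows [0->1,4->1,2->3,4->3] -> levels [8 9 7 9 7]
Step 7: flows [1->0,1->4,3->2,3->4] -> levels [9 7 8 7 9]
  -> period-2 cycle: step 7 state = step 5 state; never stabilizes
  -> state at step 30: (30-5) mod 2 = 1, same as step 6 -> [8 9 7 9 7]

Answer: 8 9 7 9 7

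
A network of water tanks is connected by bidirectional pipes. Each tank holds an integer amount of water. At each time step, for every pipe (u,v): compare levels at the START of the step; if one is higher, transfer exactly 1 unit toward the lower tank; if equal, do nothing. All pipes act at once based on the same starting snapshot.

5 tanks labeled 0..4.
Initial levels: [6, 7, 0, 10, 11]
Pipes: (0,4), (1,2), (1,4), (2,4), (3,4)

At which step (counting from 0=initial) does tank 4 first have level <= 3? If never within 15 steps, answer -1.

Step 1: flows [4->0,1->2,4->1,4->2,4->3] -> levels [7 7 2 11 7]
Step 2: flows [0=4,1->2,1=4,4->2,3->4] -> levels [7 6 4 10 7]
Step 3: flows [0=4,1->2,4->1,4->2,3->4] -> levels [7 6 6 9 6]
Step 4: flows [0->4,1=2,1=4,2=4,3->4] -> levels [6 6 6 8 8]
Step 5: flows [4->0,1=2,4->1,4->2,3=4] -> levels [7 7 7 8 5]
Step 6: flows [0->4,1=2,1->4,2->4,3->4] -> levels [6 6 6 7 9]
Step 7: flows [4->0,1=2,4->1,4->2,4->3] -> levels [7 7 7 8 5]
  -> period-2 cycle (repeats step 5); tank 4 never drops to <=3
Tank 4 never reaches <=3 within 15 steps

Answer: -1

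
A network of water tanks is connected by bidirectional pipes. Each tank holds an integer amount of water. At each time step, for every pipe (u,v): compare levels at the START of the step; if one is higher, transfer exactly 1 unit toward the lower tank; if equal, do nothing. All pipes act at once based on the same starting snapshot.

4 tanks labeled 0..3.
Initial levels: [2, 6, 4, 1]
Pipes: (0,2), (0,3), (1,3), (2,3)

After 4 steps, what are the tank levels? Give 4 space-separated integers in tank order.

Step 1: flows [2->0,0->3,1->3,2->3] -> levels [2 5 2 4]
Step 2: flows [0=2,3->0,1->3,3->2] -> levels [3 4 3 3]
Step 3: flows [0=2,0=3,1->3,2=3] -> levels [3 3 3 4]
Step 4: flows [0=2,3->0,3->1,3->2] -> levels [4 4 4 1]

Answer: 4 4 4 1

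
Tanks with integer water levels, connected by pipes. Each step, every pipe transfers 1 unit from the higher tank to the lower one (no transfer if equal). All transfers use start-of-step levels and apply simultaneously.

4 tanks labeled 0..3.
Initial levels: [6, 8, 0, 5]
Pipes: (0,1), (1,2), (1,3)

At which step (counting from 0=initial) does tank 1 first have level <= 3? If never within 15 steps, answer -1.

Answer: -1

Derivation:
Step 1: flows [1->0,1->2,1->3] -> levels [7 5 1 6]
Step 2: flows [0->1,1->2,3->1] -> levels [6 6 2 5]
Step 3: flows [0=1,1->2,1->3] -> levels [6 4 3 6]
Step 4: flows [0->1,1->2,3->1] -> levels [5 5 4 5]
Step 5: flows [0=1,1->2,1=3] -> levels [5 4 5 5]
Step 6: flows [0->1,2->1,3->1] -> levels [4 7 4 4]
Step 7: flows [1->0,1->2,1->3] -> levels [5 4 5 5]
  -> period-2 cycle (repeats step 5); tank 1 never drops to <=3
Tank 1 never reaches <=3 within 15 steps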